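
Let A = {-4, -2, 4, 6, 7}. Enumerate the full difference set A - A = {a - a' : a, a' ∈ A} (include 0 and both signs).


A - A = {a - a' : a, a' ∈ A}.
Compute a - a' for each ordered pair (a, a'):
a = -4: -4--4=0, -4--2=-2, -4-4=-8, -4-6=-10, -4-7=-11
a = -2: -2--4=2, -2--2=0, -2-4=-6, -2-6=-8, -2-7=-9
a = 4: 4--4=8, 4--2=6, 4-4=0, 4-6=-2, 4-7=-3
a = 6: 6--4=10, 6--2=8, 6-4=2, 6-6=0, 6-7=-1
a = 7: 7--4=11, 7--2=9, 7-4=3, 7-6=1, 7-7=0
Collecting distinct values (and noting 0 appears from a-a):
A - A = {-11, -10, -9, -8, -6, -3, -2, -1, 0, 1, 2, 3, 6, 8, 9, 10, 11}
|A - A| = 17

A - A = {-11, -10, -9, -8, -6, -3, -2, -1, 0, 1, 2, 3, 6, 8, 9, 10, 11}


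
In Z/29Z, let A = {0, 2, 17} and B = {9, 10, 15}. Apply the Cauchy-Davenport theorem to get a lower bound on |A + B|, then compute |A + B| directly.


Cauchy-Davenport: |A + B| ≥ min(p, |A| + |B| - 1) for A, B nonempty in Z/pZ.
|A| = 3, |B| = 3, p = 29.
CD lower bound = min(29, 3 + 3 - 1) = min(29, 5) = 5.
Compute A + B mod 29 directly:
a = 0: 0+9=9, 0+10=10, 0+15=15
a = 2: 2+9=11, 2+10=12, 2+15=17
a = 17: 17+9=26, 17+10=27, 17+15=3
A + B = {3, 9, 10, 11, 12, 15, 17, 26, 27}, so |A + B| = 9.
Verify: 9 ≥ 5? Yes ✓.

CD lower bound = 5, actual |A + B| = 9.


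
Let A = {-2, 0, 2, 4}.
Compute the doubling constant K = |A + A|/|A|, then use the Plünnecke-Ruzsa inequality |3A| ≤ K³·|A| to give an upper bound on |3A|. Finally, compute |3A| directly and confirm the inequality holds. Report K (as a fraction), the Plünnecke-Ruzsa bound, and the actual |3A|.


|A| = 4.
Step 1: Compute A + A by enumerating all 16 pairs.
A + A = {-4, -2, 0, 2, 4, 6, 8}, so |A + A| = 7.
Step 2: Doubling constant K = |A + A|/|A| = 7/4 = 7/4 ≈ 1.7500.
Step 3: Plünnecke-Ruzsa gives |3A| ≤ K³·|A| = (1.7500)³ · 4 ≈ 21.4375.
Step 4: Compute 3A = A + A + A directly by enumerating all triples (a,b,c) ∈ A³; |3A| = 10.
Step 5: Check 10 ≤ 21.4375? Yes ✓.

K = 7/4, Plünnecke-Ruzsa bound K³|A| ≈ 21.4375, |3A| = 10, inequality holds.


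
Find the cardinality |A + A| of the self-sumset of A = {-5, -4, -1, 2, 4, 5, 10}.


A + A = {a + a' : a, a' ∈ A}; |A| = 7.
General bounds: 2|A| - 1 ≤ |A + A| ≤ |A|(|A|+1)/2, i.e. 13 ≤ |A + A| ≤ 28.
Lower bound 2|A|-1 is attained iff A is an arithmetic progression.
Enumerate sums a + a' for a ≤ a' (symmetric, so this suffices):
a = -5: -5+-5=-10, -5+-4=-9, -5+-1=-6, -5+2=-3, -5+4=-1, -5+5=0, -5+10=5
a = -4: -4+-4=-8, -4+-1=-5, -4+2=-2, -4+4=0, -4+5=1, -4+10=6
a = -1: -1+-1=-2, -1+2=1, -1+4=3, -1+5=4, -1+10=9
a = 2: 2+2=4, 2+4=6, 2+5=7, 2+10=12
a = 4: 4+4=8, 4+5=9, 4+10=14
a = 5: 5+5=10, 5+10=15
a = 10: 10+10=20
Distinct sums: {-10, -9, -8, -6, -5, -3, -2, -1, 0, 1, 3, 4, 5, 6, 7, 8, 9, 10, 12, 14, 15, 20}
|A + A| = 22

|A + A| = 22


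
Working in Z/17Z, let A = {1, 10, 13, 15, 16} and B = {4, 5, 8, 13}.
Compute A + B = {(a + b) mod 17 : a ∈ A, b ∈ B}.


Work in Z/17Z: reduce every sum a + b modulo 17.
Enumerate all 20 pairs:
a = 1: 1+4=5, 1+5=6, 1+8=9, 1+13=14
a = 10: 10+4=14, 10+5=15, 10+8=1, 10+13=6
a = 13: 13+4=0, 13+5=1, 13+8=4, 13+13=9
a = 15: 15+4=2, 15+5=3, 15+8=6, 15+13=11
a = 16: 16+4=3, 16+5=4, 16+8=7, 16+13=12
Distinct residues collected: {0, 1, 2, 3, 4, 5, 6, 7, 9, 11, 12, 14, 15}
|A + B| = 13 (out of 17 total residues).

A + B = {0, 1, 2, 3, 4, 5, 6, 7, 9, 11, 12, 14, 15}


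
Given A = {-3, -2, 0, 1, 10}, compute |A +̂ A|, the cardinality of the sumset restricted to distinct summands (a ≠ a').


Restricted sumset: A +̂ A = {a + a' : a ∈ A, a' ∈ A, a ≠ a'}.
Equivalently, take A + A and drop any sum 2a that is achievable ONLY as a + a for a ∈ A (i.e. sums representable only with equal summands).
Enumerate pairs (a, a') with a < a' (symmetric, so each unordered pair gives one sum; this covers all a ≠ a'):
  -3 + -2 = -5
  -3 + 0 = -3
  -3 + 1 = -2
  -3 + 10 = 7
  -2 + 0 = -2
  -2 + 1 = -1
  -2 + 10 = 8
  0 + 1 = 1
  0 + 10 = 10
  1 + 10 = 11
Collected distinct sums: {-5, -3, -2, -1, 1, 7, 8, 10, 11}
|A +̂ A| = 9
(Reference bound: |A +̂ A| ≥ 2|A| - 3 for |A| ≥ 2, with |A| = 5 giving ≥ 7.)

|A +̂ A| = 9


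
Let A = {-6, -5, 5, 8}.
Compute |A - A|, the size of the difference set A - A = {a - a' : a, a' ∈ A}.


A - A = {a - a' : a, a' ∈ A}; |A| = 4.
Bounds: 2|A|-1 ≤ |A - A| ≤ |A|² - |A| + 1, i.e. 7 ≤ |A - A| ≤ 13.
Note: 0 ∈ A - A always (from a - a). The set is symmetric: if d ∈ A - A then -d ∈ A - A.
Enumerate nonzero differences d = a - a' with a > a' (then include -d):
Positive differences: {1, 3, 10, 11, 13, 14}
Full difference set: {0} ∪ (positive diffs) ∪ (negative diffs).
|A - A| = 1 + 2·6 = 13 (matches direct enumeration: 13).

|A - A| = 13


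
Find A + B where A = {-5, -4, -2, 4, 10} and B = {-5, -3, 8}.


A + B = {a + b : a ∈ A, b ∈ B}.
Enumerate all |A|·|B| = 5·3 = 15 pairs (a, b) and collect distinct sums.
a = -5: -5+-5=-10, -5+-3=-8, -5+8=3
a = -4: -4+-5=-9, -4+-3=-7, -4+8=4
a = -2: -2+-5=-7, -2+-3=-5, -2+8=6
a = 4: 4+-5=-1, 4+-3=1, 4+8=12
a = 10: 10+-5=5, 10+-3=7, 10+8=18
Collecting distinct sums: A + B = {-10, -9, -8, -7, -5, -1, 1, 3, 4, 5, 6, 7, 12, 18}
|A + B| = 14

A + B = {-10, -9, -8, -7, -5, -1, 1, 3, 4, 5, 6, 7, 12, 18}


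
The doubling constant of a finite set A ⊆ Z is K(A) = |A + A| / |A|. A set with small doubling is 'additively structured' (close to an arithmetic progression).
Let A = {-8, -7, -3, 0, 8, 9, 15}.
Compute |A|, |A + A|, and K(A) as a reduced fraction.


|A| = 7.
Compute A + A by enumerating all 49 pairs.
A + A = {-16, -15, -14, -11, -10, -8, -7, -6, -3, 0, 1, 2, 5, 6, 7, 8, 9, 12, 15, 16, 17, 18, 23, 24, 30}, so |A + A| = 25.
K = |A + A| / |A| = 25/7 (already in lowest terms) ≈ 3.5714.
Reference: AP of size 7 gives K = 13/7 ≈ 1.8571; a fully generic set of size 7 gives K ≈ 4.0000.

|A| = 7, |A + A| = 25, K = 25/7.


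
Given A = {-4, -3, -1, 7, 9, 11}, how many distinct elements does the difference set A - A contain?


A - A = {a - a' : a, a' ∈ A}; |A| = 6.
Bounds: 2|A|-1 ≤ |A - A| ≤ |A|² - |A| + 1, i.e. 11 ≤ |A - A| ≤ 31.
Note: 0 ∈ A - A always (from a - a). The set is symmetric: if d ∈ A - A then -d ∈ A - A.
Enumerate nonzero differences d = a - a' with a > a' (then include -d):
Positive differences: {1, 2, 3, 4, 8, 10, 11, 12, 13, 14, 15}
Full difference set: {0} ∪ (positive diffs) ∪ (negative diffs).
|A - A| = 1 + 2·11 = 23 (matches direct enumeration: 23).

|A - A| = 23


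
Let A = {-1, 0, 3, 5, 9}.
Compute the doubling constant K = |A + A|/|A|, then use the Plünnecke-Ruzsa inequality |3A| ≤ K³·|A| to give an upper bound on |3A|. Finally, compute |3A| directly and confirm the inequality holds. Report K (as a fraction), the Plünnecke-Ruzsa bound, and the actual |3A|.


|A| = 5.
Step 1: Compute A + A by enumerating all 25 pairs.
A + A = {-2, -1, 0, 2, 3, 4, 5, 6, 8, 9, 10, 12, 14, 18}, so |A + A| = 14.
Step 2: Doubling constant K = |A + A|/|A| = 14/5 = 14/5 ≈ 2.8000.
Step 3: Plünnecke-Ruzsa gives |3A| ≤ K³·|A| = (2.8000)³ · 5 ≈ 109.7600.
Step 4: Compute 3A = A + A + A directly by enumerating all triples (a,b,c) ∈ A³; |3A| = 25.
Step 5: Check 25 ≤ 109.7600? Yes ✓.

K = 14/5, Plünnecke-Ruzsa bound K³|A| ≈ 109.7600, |3A| = 25, inequality holds.


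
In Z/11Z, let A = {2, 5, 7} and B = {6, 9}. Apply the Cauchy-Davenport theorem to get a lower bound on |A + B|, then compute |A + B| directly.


Cauchy-Davenport: |A + B| ≥ min(p, |A| + |B| - 1) for A, B nonempty in Z/pZ.
|A| = 3, |B| = 2, p = 11.
CD lower bound = min(11, 3 + 2 - 1) = min(11, 4) = 4.
Compute A + B mod 11 directly:
a = 2: 2+6=8, 2+9=0
a = 5: 5+6=0, 5+9=3
a = 7: 7+6=2, 7+9=5
A + B = {0, 2, 3, 5, 8}, so |A + B| = 5.
Verify: 5 ≥ 4? Yes ✓.

CD lower bound = 4, actual |A + B| = 5.


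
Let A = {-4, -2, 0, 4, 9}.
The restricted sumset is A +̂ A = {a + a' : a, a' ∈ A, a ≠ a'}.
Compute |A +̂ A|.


Restricted sumset: A +̂ A = {a + a' : a ∈ A, a' ∈ A, a ≠ a'}.
Equivalently, take A + A and drop any sum 2a that is achievable ONLY as a + a for a ∈ A (i.e. sums representable only with equal summands).
Enumerate pairs (a, a') with a < a' (symmetric, so each unordered pair gives one sum; this covers all a ≠ a'):
  -4 + -2 = -6
  -4 + 0 = -4
  -4 + 4 = 0
  -4 + 9 = 5
  -2 + 0 = -2
  -2 + 4 = 2
  -2 + 9 = 7
  0 + 4 = 4
  0 + 9 = 9
  4 + 9 = 13
Collected distinct sums: {-6, -4, -2, 0, 2, 4, 5, 7, 9, 13}
|A +̂ A| = 10
(Reference bound: |A +̂ A| ≥ 2|A| - 3 for |A| ≥ 2, with |A| = 5 giving ≥ 7.)

|A +̂ A| = 10


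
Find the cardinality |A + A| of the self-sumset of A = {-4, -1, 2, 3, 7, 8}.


A + A = {a + a' : a, a' ∈ A}; |A| = 6.
General bounds: 2|A| - 1 ≤ |A + A| ≤ |A|(|A|+1)/2, i.e. 11 ≤ |A + A| ≤ 21.
Lower bound 2|A|-1 is attained iff A is an arithmetic progression.
Enumerate sums a + a' for a ≤ a' (symmetric, so this suffices):
a = -4: -4+-4=-8, -4+-1=-5, -4+2=-2, -4+3=-1, -4+7=3, -4+8=4
a = -1: -1+-1=-2, -1+2=1, -1+3=2, -1+7=6, -1+8=7
a = 2: 2+2=4, 2+3=5, 2+7=9, 2+8=10
a = 3: 3+3=6, 3+7=10, 3+8=11
a = 7: 7+7=14, 7+8=15
a = 8: 8+8=16
Distinct sums: {-8, -5, -2, -1, 1, 2, 3, 4, 5, 6, 7, 9, 10, 11, 14, 15, 16}
|A + A| = 17

|A + A| = 17


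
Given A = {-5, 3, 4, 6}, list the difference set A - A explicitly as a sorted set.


A - A = {a - a' : a, a' ∈ A}.
Compute a - a' for each ordered pair (a, a'):
a = -5: -5--5=0, -5-3=-8, -5-4=-9, -5-6=-11
a = 3: 3--5=8, 3-3=0, 3-4=-1, 3-6=-3
a = 4: 4--5=9, 4-3=1, 4-4=0, 4-6=-2
a = 6: 6--5=11, 6-3=3, 6-4=2, 6-6=0
Collecting distinct values (and noting 0 appears from a-a):
A - A = {-11, -9, -8, -3, -2, -1, 0, 1, 2, 3, 8, 9, 11}
|A - A| = 13

A - A = {-11, -9, -8, -3, -2, -1, 0, 1, 2, 3, 8, 9, 11}


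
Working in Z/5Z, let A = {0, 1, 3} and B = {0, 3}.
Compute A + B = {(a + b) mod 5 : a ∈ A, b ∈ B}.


Work in Z/5Z: reduce every sum a + b modulo 5.
Enumerate all 6 pairs:
a = 0: 0+0=0, 0+3=3
a = 1: 1+0=1, 1+3=4
a = 3: 3+0=3, 3+3=1
Distinct residues collected: {0, 1, 3, 4}
|A + B| = 4 (out of 5 total residues).

A + B = {0, 1, 3, 4}


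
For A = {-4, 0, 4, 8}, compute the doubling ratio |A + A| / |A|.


|A| = 4.
Compute A + A by enumerating all 16 pairs.
A + A = {-8, -4, 0, 4, 8, 12, 16}, so |A + A| = 7.
K = |A + A| / |A| = 7/4 (already in lowest terms) ≈ 1.7500.
Reference: AP of size 4 gives K = 7/4 ≈ 1.7500; a fully generic set of size 4 gives K ≈ 2.5000.

|A| = 4, |A + A| = 7, K = 7/4.


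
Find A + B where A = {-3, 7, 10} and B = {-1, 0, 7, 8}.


A + B = {a + b : a ∈ A, b ∈ B}.
Enumerate all |A|·|B| = 3·4 = 12 pairs (a, b) and collect distinct sums.
a = -3: -3+-1=-4, -3+0=-3, -3+7=4, -3+8=5
a = 7: 7+-1=6, 7+0=7, 7+7=14, 7+8=15
a = 10: 10+-1=9, 10+0=10, 10+7=17, 10+8=18
Collecting distinct sums: A + B = {-4, -3, 4, 5, 6, 7, 9, 10, 14, 15, 17, 18}
|A + B| = 12

A + B = {-4, -3, 4, 5, 6, 7, 9, 10, 14, 15, 17, 18}


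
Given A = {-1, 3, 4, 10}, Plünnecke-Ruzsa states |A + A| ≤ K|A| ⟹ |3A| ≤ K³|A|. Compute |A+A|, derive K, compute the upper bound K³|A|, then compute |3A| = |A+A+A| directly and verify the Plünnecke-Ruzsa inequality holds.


|A| = 4.
Step 1: Compute A + A by enumerating all 16 pairs.
A + A = {-2, 2, 3, 6, 7, 8, 9, 13, 14, 20}, so |A + A| = 10.
Step 2: Doubling constant K = |A + A|/|A| = 10/4 = 10/4 ≈ 2.5000.
Step 3: Plünnecke-Ruzsa gives |3A| ≤ K³·|A| = (2.5000)³ · 4 ≈ 62.5000.
Step 4: Compute 3A = A + A + A directly by enumerating all triples (a,b,c) ∈ A³; |3A| = 19.
Step 5: Check 19 ≤ 62.5000? Yes ✓.

K = 10/4, Plünnecke-Ruzsa bound K³|A| ≈ 62.5000, |3A| = 19, inequality holds.


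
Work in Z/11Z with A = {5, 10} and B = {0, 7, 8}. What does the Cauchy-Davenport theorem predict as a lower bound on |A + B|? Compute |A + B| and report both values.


Cauchy-Davenport: |A + B| ≥ min(p, |A| + |B| - 1) for A, B nonempty in Z/pZ.
|A| = 2, |B| = 3, p = 11.
CD lower bound = min(11, 2 + 3 - 1) = min(11, 4) = 4.
Compute A + B mod 11 directly:
a = 5: 5+0=5, 5+7=1, 5+8=2
a = 10: 10+0=10, 10+7=6, 10+8=7
A + B = {1, 2, 5, 6, 7, 10}, so |A + B| = 6.
Verify: 6 ≥ 4? Yes ✓.

CD lower bound = 4, actual |A + B| = 6.


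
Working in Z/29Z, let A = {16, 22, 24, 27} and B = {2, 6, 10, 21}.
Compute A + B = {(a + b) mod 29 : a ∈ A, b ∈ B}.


Work in Z/29Z: reduce every sum a + b modulo 29.
Enumerate all 16 pairs:
a = 16: 16+2=18, 16+6=22, 16+10=26, 16+21=8
a = 22: 22+2=24, 22+6=28, 22+10=3, 22+21=14
a = 24: 24+2=26, 24+6=1, 24+10=5, 24+21=16
a = 27: 27+2=0, 27+6=4, 27+10=8, 27+21=19
Distinct residues collected: {0, 1, 3, 4, 5, 8, 14, 16, 18, 19, 22, 24, 26, 28}
|A + B| = 14 (out of 29 total residues).

A + B = {0, 1, 3, 4, 5, 8, 14, 16, 18, 19, 22, 24, 26, 28}


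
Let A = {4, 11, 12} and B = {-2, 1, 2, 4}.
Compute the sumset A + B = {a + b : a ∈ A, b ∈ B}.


A + B = {a + b : a ∈ A, b ∈ B}.
Enumerate all |A|·|B| = 3·4 = 12 pairs (a, b) and collect distinct sums.
a = 4: 4+-2=2, 4+1=5, 4+2=6, 4+4=8
a = 11: 11+-2=9, 11+1=12, 11+2=13, 11+4=15
a = 12: 12+-2=10, 12+1=13, 12+2=14, 12+4=16
Collecting distinct sums: A + B = {2, 5, 6, 8, 9, 10, 12, 13, 14, 15, 16}
|A + B| = 11

A + B = {2, 5, 6, 8, 9, 10, 12, 13, 14, 15, 16}


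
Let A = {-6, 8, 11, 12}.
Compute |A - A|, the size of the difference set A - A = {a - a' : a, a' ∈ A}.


A - A = {a - a' : a, a' ∈ A}; |A| = 4.
Bounds: 2|A|-1 ≤ |A - A| ≤ |A|² - |A| + 1, i.e. 7 ≤ |A - A| ≤ 13.
Note: 0 ∈ A - A always (from a - a). The set is symmetric: if d ∈ A - A then -d ∈ A - A.
Enumerate nonzero differences d = a - a' with a > a' (then include -d):
Positive differences: {1, 3, 4, 14, 17, 18}
Full difference set: {0} ∪ (positive diffs) ∪ (negative diffs).
|A - A| = 1 + 2·6 = 13 (matches direct enumeration: 13).

|A - A| = 13


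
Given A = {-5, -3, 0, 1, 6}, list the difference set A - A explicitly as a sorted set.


A - A = {a - a' : a, a' ∈ A}.
Compute a - a' for each ordered pair (a, a'):
a = -5: -5--5=0, -5--3=-2, -5-0=-5, -5-1=-6, -5-6=-11
a = -3: -3--5=2, -3--3=0, -3-0=-3, -3-1=-4, -3-6=-9
a = 0: 0--5=5, 0--3=3, 0-0=0, 0-1=-1, 0-6=-6
a = 1: 1--5=6, 1--3=4, 1-0=1, 1-1=0, 1-6=-5
a = 6: 6--5=11, 6--3=9, 6-0=6, 6-1=5, 6-6=0
Collecting distinct values (and noting 0 appears from a-a):
A - A = {-11, -9, -6, -5, -4, -3, -2, -1, 0, 1, 2, 3, 4, 5, 6, 9, 11}
|A - A| = 17

A - A = {-11, -9, -6, -5, -4, -3, -2, -1, 0, 1, 2, 3, 4, 5, 6, 9, 11}


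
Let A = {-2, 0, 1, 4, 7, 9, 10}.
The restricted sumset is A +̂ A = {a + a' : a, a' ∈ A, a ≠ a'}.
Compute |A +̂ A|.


Restricted sumset: A +̂ A = {a + a' : a ∈ A, a' ∈ A, a ≠ a'}.
Equivalently, take A + A and drop any sum 2a that is achievable ONLY as a + a for a ∈ A (i.e. sums representable only with equal summands).
Enumerate pairs (a, a') with a < a' (symmetric, so each unordered pair gives one sum; this covers all a ≠ a'):
  -2 + 0 = -2
  -2 + 1 = -1
  -2 + 4 = 2
  -2 + 7 = 5
  -2 + 9 = 7
  -2 + 10 = 8
  0 + 1 = 1
  0 + 4 = 4
  0 + 7 = 7
  0 + 9 = 9
  0 + 10 = 10
  1 + 4 = 5
  1 + 7 = 8
  1 + 9 = 10
  1 + 10 = 11
  4 + 7 = 11
  4 + 9 = 13
  4 + 10 = 14
  7 + 9 = 16
  7 + 10 = 17
  9 + 10 = 19
Collected distinct sums: {-2, -1, 1, 2, 4, 5, 7, 8, 9, 10, 11, 13, 14, 16, 17, 19}
|A +̂ A| = 16
(Reference bound: |A +̂ A| ≥ 2|A| - 3 for |A| ≥ 2, with |A| = 7 giving ≥ 11.)

|A +̂ A| = 16


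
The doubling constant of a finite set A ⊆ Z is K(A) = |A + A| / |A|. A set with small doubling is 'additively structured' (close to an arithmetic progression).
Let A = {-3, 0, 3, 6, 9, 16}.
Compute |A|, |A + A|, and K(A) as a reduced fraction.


|A| = 6.
Compute A + A by enumerating all 36 pairs.
A + A = {-6, -3, 0, 3, 6, 9, 12, 13, 15, 16, 18, 19, 22, 25, 32}, so |A + A| = 15.
K = |A + A| / |A| = 15/6 = 5/2 ≈ 2.5000.
Reference: AP of size 6 gives K = 11/6 ≈ 1.8333; a fully generic set of size 6 gives K ≈ 3.5000.

|A| = 6, |A + A| = 15, K = 15/6 = 5/2.


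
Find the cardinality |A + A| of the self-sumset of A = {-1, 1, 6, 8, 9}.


A + A = {a + a' : a, a' ∈ A}; |A| = 5.
General bounds: 2|A| - 1 ≤ |A + A| ≤ |A|(|A|+1)/2, i.e. 9 ≤ |A + A| ≤ 15.
Lower bound 2|A|-1 is attained iff A is an arithmetic progression.
Enumerate sums a + a' for a ≤ a' (symmetric, so this suffices):
a = -1: -1+-1=-2, -1+1=0, -1+6=5, -1+8=7, -1+9=8
a = 1: 1+1=2, 1+6=7, 1+8=9, 1+9=10
a = 6: 6+6=12, 6+8=14, 6+9=15
a = 8: 8+8=16, 8+9=17
a = 9: 9+9=18
Distinct sums: {-2, 0, 2, 5, 7, 8, 9, 10, 12, 14, 15, 16, 17, 18}
|A + A| = 14

|A + A| = 14


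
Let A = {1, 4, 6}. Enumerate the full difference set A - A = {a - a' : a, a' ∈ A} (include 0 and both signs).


A - A = {a - a' : a, a' ∈ A}.
Compute a - a' for each ordered pair (a, a'):
a = 1: 1-1=0, 1-4=-3, 1-6=-5
a = 4: 4-1=3, 4-4=0, 4-6=-2
a = 6: 6-1=5, 6-4=2, 6-6=0
Collecting distinct values (and noting 0 appears from a-a):
A - A = {-5, -3, -2, 0, 2, 3, 5}
|A - A| = 7

A - A = {-5, -3, -2, 0, 2, 3, 5}


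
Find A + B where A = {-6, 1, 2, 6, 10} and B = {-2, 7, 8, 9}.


A + B = {a + b : a ∈ A, b ∈ B}.
Enumerate all |A|·|B| = 5·4 = 20 pairs (a, b) and collect distinct sums.
a = -6: -6+-2=-8, -6+7=1, -6+8=2, -6+9=3
a = 1: 1+-2=-1, 1+7=8, 1+8=9, 1+9=10
a = 2: 2+-2=0, 2+7=9, 2+8=10, 2+9=11
a = 6: 6+-2=4, 6+7=13, 6+8=14, 6+9=15
a = 10: 10+-2=8, 10+7=17, 10+8=18, 10+9=19
Collecting distinct sums: A + B = {-8, -1, 0, 1, 2, 3, 4, 8, 9, 10, 11, 13, 14, 15, 17, 18, 19}
|A + B| = 17

A + B = {-8, -1, 0, 1, 2, 3, 4, 8, 9, 10, 11, 13, 14, 15, 17, 18, 19}


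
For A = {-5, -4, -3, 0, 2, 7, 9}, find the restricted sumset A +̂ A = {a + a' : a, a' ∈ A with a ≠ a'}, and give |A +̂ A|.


Restricted sumset: A +̂ A = {a + a' : a ∈ A, a' ∈ A, a ≠ a'}.
Equivalently, take A + A and drop any sum 2a that is achievable ONLY as a + a for a ∈ A (i.e. sums representable only with equal summands).
Enumerate pairs (a, a') with a < a' (symmetric, so each unordered pair gives one sum; this covers all a ≠ a'):
  -5 + -4 = -9
  -5 + -3 = -8
  -5 + 0 = -5
  -5 + 2 = -3
  -5 + 7 = 2
  -5 + 9 = 4
  -4 + -3 = -7
  -4 + 0 = -4
  -4 + 2 = -2
  -4 + 7 = 3
  -4 + 9 = 5
  -3 + 0 = -3
  -3 + 2 = -1
  -3 + 7 = 4
  -3 + 9 = 6
  0 + 2 = 2
  0 + 7 = 7
  0 + 9 = 9
  2 + 7 = 9
  2 + 9 = 11
  7 + 9 = 16
Collected distinct sums: {-9, -8, -7, -5, -4, -3, -2, -1, 2, 3, 4, 5, 6, 7, 9, 11, 16}
|A +̂ A| = 17
(Reference bound: |A +̂ A| ≥ 2|A| - 3 for |A| ≥ 2, with |A| = 7 giving ≥ 11.)

|A +̂ A| = 17


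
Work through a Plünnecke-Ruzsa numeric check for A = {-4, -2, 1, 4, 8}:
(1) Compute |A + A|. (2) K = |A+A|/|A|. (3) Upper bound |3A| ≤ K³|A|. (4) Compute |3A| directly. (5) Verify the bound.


|A| = 5.
Step 1: Compute A + A by enumerating all 25 pairs.
A + A = {-8, -6, -4, -3, -1, 0, 2, 4, 5, 6, 8, 9, 12, 16}, so |A + A| = 14.
Step 2: Doubling constant K = |A + A|/|A| = 14/5 = 14/5 ≈ 2.8000.
Step 3: Plünnecke-Ruzsa gives |3A| ≤ K³·|A| = (2.8000)³ · 5 ≈ 109.7600.
Step 4: Compute 3A = A + A + A directly by enumerating all triples (a,b,c) ∈ A³; |3A| = 27.
Step 5: Check 27 ≤ 109.7600? Yes ✓.

K = 14/5, Plünnecke-Ruzsa bound K³|A| ≈ 109.7600, |3A| = 27, inequality holds.


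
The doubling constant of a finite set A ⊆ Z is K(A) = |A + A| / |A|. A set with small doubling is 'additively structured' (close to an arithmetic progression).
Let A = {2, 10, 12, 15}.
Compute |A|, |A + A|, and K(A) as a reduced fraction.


|A| = 4.
Compute A + A by enumerating all 16 pairs.
A + A = {4, 12, 14, 17, 20, 22, 24, 25, 27, 30}, so |A + A| = 10.
K = |A + A| / |A| = 10/4 = 5/2 ≈ 2.5000.
Reference: AP of size 4 gives K = 7/4 ≈ 1.7500; a fully generic set of size 4 gives K ≈ 2.5000.

|A| = 4, |A + A| = 10, K = 10/4 = 5/2.


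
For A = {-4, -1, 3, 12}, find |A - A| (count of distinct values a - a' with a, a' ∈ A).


A - A = {a - a' : a, a' ∈ A}; |A| = 4.
Bounds: 2|A|-1 ≤ |A - A| ≤ |A|² - |A| + 1, i.e. 7 ≤ |A - A| ≤ 13.
Note: 0 ∈ A - A always (from a - a). The set is symmetric: if d ∈ A - A then -d ∈ A - A.
Enumerate nonzero differences d = a - a' with a > a' (then include -d):
Positive differences: {3, 4, 7, 9, 13, 16}
Full difference set: {0} ∪ (positive diffs) ∪ (negative diffs).
|A - A| = 1 + 2·6 = 13 (matches direct enumeration: 13).

|A - A| = 13


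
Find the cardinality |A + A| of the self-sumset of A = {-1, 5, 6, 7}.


A + A = {a + a' : a, a' ∈ A}; |A| = 4.
General bounds: 2|A| - 1 ≤ |A + A| ≤ |A|(|A|+1)/2, i.e. 7 ≤ |A + A| ≤ 10.
Lower bound 2|A|-1 is attained iff A is an arithmetic progression.
Enumerate sums a + a' for a ≤ a' (symmetric, so this suffices):
a = -1: -1+-1=-2, -1+5=4, -1+6=5, -1+7=6
a = 5: 5+5=10, 5+6=11, 5+7=12
a = 6: 6+6=12, 6+7=13
a = 7: 7+7=14
Distinct sums: {-2, 4, 5, 6, 10, 11, 12, 13, 14}
|A + A| = 9

|A + A| = 9


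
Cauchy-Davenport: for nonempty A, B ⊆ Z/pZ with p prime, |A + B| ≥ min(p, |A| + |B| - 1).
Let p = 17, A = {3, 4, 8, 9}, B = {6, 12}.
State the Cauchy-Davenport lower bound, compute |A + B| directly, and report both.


Cauchy-Davenport: |A + B| ≥ min(p, |A| + |B| - 1) for A, B nonempty in Z/pZ.
|A| = 4, |B| = 2, p = 17.
CD lower bound = min(17, 4 + 2 - 1) = min(17, 5) = 5.
Compute A + B mod 17 directly:
a = 3: 3+6=9, 3+12=15
a = 4: 4+6=10, 4+12=16
a = 8: 8+6=14, 8+12=3
a = 9: 9+6=15, 9+12=4
A + B = {3, 4, 9, 10, 14, 15, 16}, so |A + B| = 7.
Verify: 7 ≥ 5? Yes ✓.

CD lower bound = 5, actual |A + B| = 7.


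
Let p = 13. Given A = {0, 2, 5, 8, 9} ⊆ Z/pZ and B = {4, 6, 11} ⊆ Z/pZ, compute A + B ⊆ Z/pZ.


Work in Z/13Z: reduce every sum a + b modulo 13.
Enumerate all 15 pairs:
a = 0: 0+4=4, 0+6=6, 0+11=11
a = 2: 2+4=6, 2+6=8, 2+11=0
a = 5: 5+4=9, 5+6=11, 5+11=3
a = 8: 8+4=12, 8+6=1, 8+11=6
a = 9: 9+4=0, 9+6=2, 9+11=7
Distinct residues collected: {0, 1, 2, 3, 4, 6, 7, 8, 9, 11, 12}
|A + B| = 11 (out of 13 total residues).

A + B = {0, 1, 2, 3, 4, 6, 7, 8, 9, 11, 12}


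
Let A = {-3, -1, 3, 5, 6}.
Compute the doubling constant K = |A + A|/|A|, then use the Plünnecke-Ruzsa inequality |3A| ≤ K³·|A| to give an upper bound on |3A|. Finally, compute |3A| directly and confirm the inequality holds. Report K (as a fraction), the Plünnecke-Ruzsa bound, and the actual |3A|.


|A| = 5.
Step 1: Compute A + A by enumerating all 25 pairs.
A + A = {-6, -4, -2, 0, 2, 3, 4, 5, 6, 8, 9, 10, 11, 12}, so |A + A| = 14.
Step 2: Doubling constant K = |A + A|/|A| = 14/5 = 14/5 ≈ 2.8000.
Step 3: Plünnecke-Ruzsa gives |3A| ≤ K³·|A| = (2.8000)³ · 5 ≈ 109.7600.
Step 4: Compute 3A = A + A + A directly by enumerating all triples (a,b,c) ∈ A³; |3A| = 24.
Step 5: Check 24 ≤ 109.7600? Yes ✓.

K = 14/5, Plünnecke-Ruzsa bound K³|A| ≈ 109.7600, |3A| = 24, inequality holds.


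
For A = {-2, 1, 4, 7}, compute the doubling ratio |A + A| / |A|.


|A| = 4.
Compute A + A by enumerating all 16 pairs.
A + A = {-4, -1, 2, 5, 8, 11, 14}, so |A + A| = 7.
K = |A + A| / |A| = 7/4 (already in lowest terms) ≈ 1.7500.
Reference: AP of size 4 gives K = 7/4 ≈ 1.7500; a fully generic set of size 4 gives K ≈ 2.5000.

|A| = 4, |A + A| = 7, K = 7/4.


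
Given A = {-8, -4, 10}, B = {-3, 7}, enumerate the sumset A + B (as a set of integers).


A + B = {a + b : a ∈ A, b ∈ B}.
Enumerate all |A|·|B| = 3·2 = 6 pairs (a, b) and collect distinct sums.
a = -8: -8+-3=-11, -8+7=-1
a = -4: -4+-3=-7, -4+7=3
a = 10: 10+-3=7, 10+7=17
Collecting distinct sums: A + B = {-11, -7, -1, 3, 7, 17}
|A + B| = 6

A + B = {-11, -7, -1, 3, 7, 17}


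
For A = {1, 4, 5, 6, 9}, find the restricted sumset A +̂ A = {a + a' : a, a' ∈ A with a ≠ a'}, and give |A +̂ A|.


Restricted sumset: A +̂ A = {a + a' : a ∈ A, a' ∈ A, a ≠ a'}.
Equivalently, take A + A and drop any sum 2a that is achievable ONLY as a + a for a ∈ A (i.e. sums representable only with equal summands).
Enumerate pairs (a, a') with a < a' (symmetric, so each unordered pair gives one sum; this covers all a ≠ a'):
  1 + 4 = 5
  1 + 5 = 6
  1 + 6 = 7
  1 + 9 = 10
  4 + 5 = 9
  4 + 6 = 10
  4 + 9 = 13
  5 + 6 = 11
  5 + 9 = 14
  6 + 9 = 15
Collected distinct sums: {5, 6, 7, 9, 10, 11, 13, 14, 15}
|A +̂ A| = 9
(Reference bound: |A +̂ A| ≥ 2|A| - 3 for |A| ≥ 2, with |A| = 5 giving ≥ 7.)

|A +̂ A| = 9


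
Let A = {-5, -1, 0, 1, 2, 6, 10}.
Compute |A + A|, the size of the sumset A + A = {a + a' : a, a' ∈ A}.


A + A = {a + a' : a, a' ∈ A}; |A| = 7.
General bounds: 2|A| - 1 ≤ |A + A| ≤ |A|(|A|+1)/2, i.e. 13 ≤ |A + A| ≤ 28.
Lower bound 2|A|-1 is attained iff A is an arithmetic progression.
Enumerate sums a + a' for a ≤ a' (symmetric, so this suffices):
a = -5: -5+-5=-10, -5+-1=-6, -5+0=-5, -5+1=-4, -5+2=-3, -5+6=1, -5+10=5
a = -1: -1+-1=-2, -1+0=-1, -1+1=0, -1+2=1, -1+6=5, -1+10=9
a = 0: 0+0=0, 0+1=1, 0+2=2, 0+6=6, 0+10=10
a = 1: 1+1=2, 1+2=3, 1+6=7, 1+10=11
a = 2: 2+2=4, 2+6=8, 2+10=12
a = 6: 6+6=12, 6+10=16
a = 10: 10+10=20
Distinct sums: {-10, -6, -5, -4, -3, -2, -1, 0, 1, 2, 3, 4, 5, 6, 7, 8, 9, 10, 11, 12, 16, 20}
|A + A| = 22

|A + A| = 22


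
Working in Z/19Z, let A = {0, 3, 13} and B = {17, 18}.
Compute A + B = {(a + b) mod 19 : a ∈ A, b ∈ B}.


Work in Z/19Z: reduce every sum a + b modulo 19.
Enumerate all 6 pairs:
a = 0: 0+17=17, 0+18=18
a = 3: 3+17=1, 3+18=2
a = 13: 13+17=11, 13+18=12
Distinct residues collected: {1, 2, 11, 12, 17, 18}
|A + B| = 6 (out of 19 total residues).

A + B = {1, 2, 11, 12, 17, 18}


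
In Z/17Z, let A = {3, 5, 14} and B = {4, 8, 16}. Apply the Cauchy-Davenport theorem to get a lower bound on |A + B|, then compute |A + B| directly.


Cauchy-Davenport: |A + B| ≥ min(p, |A| + |B| - 1) for A, B nonempty in Z/pZ.
|A| = 3, |B| = 3, p = 17.
CD lower bound = min(17, 3 + 3 - 1) = min(17, 5) = 5.
Compute A + B mod 17 directly:
a = 3: 3+4=7, 3+8=11, 3+16=2
a = 5: 5+4=9, 5+8=13, 5+16=4
a = 14: 14+4=1, 14+8=5, 14+16=13
A + B = {1, 2, 4, 5, 7, 9, 11, 13}, so |A + B| = 8.
Verify: 8 ≥ 5? Yes ✓.

CD lower bound = 5, actual |A + B| = 8.


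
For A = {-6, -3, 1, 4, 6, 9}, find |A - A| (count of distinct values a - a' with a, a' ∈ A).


A - A = {a - a' : a, a' ∈ A}; |A| = 6.
Bounds: 2|A|-1 ≤ |A - A| ≤ |A|² - |A| + 1, i.e. 11 ≤ |A - A| ≤ 31.
Note: 0 ∈ A - A always (from a - a). The set is symmetric: if d ∈ A - A then -d ∈ A - A.
Enumerate nonzero differences d = a - a' with a > a' (then include -d):
Positive differences: {2, 3, 4, 5, 7, 8, 9, 10, 12, 15}
Full difference set: {0} ∪ (positive diffs) ∪ (negative diffs).
|A - A| = 1 + 2·10 = 21 (matches direct enumeration: 21).

|A - A| = 21


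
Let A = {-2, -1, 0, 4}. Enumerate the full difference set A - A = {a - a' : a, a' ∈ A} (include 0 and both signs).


A - A = {a - a' : a, a' ∈ A}.
Compute a - a' for each ordered pair (a, a'):
a = -2: -2--2=0, -2--1=-1, -2-0=-2, -2-4=-6
a = -1: -1--2=1, -1--1=0, -1-0=-1, -1-4=-5
a = 0: 0--2=2, 0--1=1, 0-0=0, 0-4=-4
a = 4: 4--2=6, 4--1=5, 4-0=4, 4-4=0
Collecting distinct values (and noting 0 appears from a-a):
A - A = {-6, -5, -4, -2, -1, 0, 1, 2, 4, 5, 6}
|A - A| = 11

A - A = {-6, -5, -4, -2, -1, 0, 1, 2, 4, 5, 6}


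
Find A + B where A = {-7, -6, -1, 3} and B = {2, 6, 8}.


A + B = {a + b : a ∈ A, b ∈ B}.
Enumerate all |A|·|B| = 4·3 = 12 pairs (a, b) and collect distinct sums.
a = -7: -7+2=-5, -7+6=-1, -7+8=1
a = -6: -6+2=-4, -6+6=0, -6+8=2
a = -1: -1+2=1, -1+6=5, -1+8=7
a = 3: 3+2=5, 3+6=9, 3+8=11
Collecting distinct sums: A + B = {-5, -4, -1, 0, 1, 2, 5, 7, 9, 11}
|A + B| = 10

A + B = {-5, -4, -1, 0, 1, 2, 5, 7, 9, 11}


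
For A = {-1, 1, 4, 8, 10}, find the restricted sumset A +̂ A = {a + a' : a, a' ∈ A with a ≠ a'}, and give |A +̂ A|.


Restricted sumset: A +̂ A = {a + a' : a ∈ A, a' ∈ A, a ≠ a'}.
Equivalently, take A + A and drop any sum 2a that is achievable ONLY as a + a for a ∈ A (i.e. sums representable only with equal summands).
Enumerate pairs (a, a') with a < a' (symmetric, so each unordered pair gives one sum; this covers all a ≠ a'):
  -1 + 1 = 0
  -1 + 4 = 3
  -1 + 8 = 7
  -1 + 10 = 9
  1 + 4 = 5
  1 + 8 = 9
  1 + 10 = 11
  4 + 8 = 12
  4 + 10 = 14
  8 + 10 = 18
Collected distinct sums: {0, 3, 5, 7, 9, 11, 12, 14, 18}
|A +̂ A| = 9
(Reference bound: |A +̂ A| ≥ 2|A| - 3 for |A| ≥ 2, with |A| = 5 giving ≥ 7.)

|A +̂ A| = 9


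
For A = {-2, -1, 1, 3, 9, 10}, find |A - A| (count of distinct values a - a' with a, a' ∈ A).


A - A = {a - a' : a, a' ∈ A}; |A| = 6.
Bounds: 2|A|-1 ≤ |A - A| ≤ |A|² - |A| + 1, i.e. 11 ≤ |A - A| ≤ 31.
Note: 0 ∈ A - A always (from a - a). The set is symmetric: if d ∈ A - A then -d ∈ A - A.
Enumerate nonzero differences d = a - a' with a > a' (then include -d):
Positive differences: {1, 2, 3, 4, 5, 6, 7, 8, 9, 10, 11, 12}
Full difference set: {0} ∪ (positive diffs) ∪ (negative diffs).
|A - A| = 1 + 2·12 = 25 (matches direct enumeration: 25).

|A - A| = 25


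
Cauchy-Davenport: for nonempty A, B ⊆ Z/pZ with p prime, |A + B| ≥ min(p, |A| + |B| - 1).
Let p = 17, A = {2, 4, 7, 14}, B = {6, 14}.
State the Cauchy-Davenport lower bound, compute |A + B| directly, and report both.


Cauchy-Davenport: |A + B| ≥ min(p, |A| + |B| - 1) for A, B nonempty in Z/pZ.
|A| = 4, |B| = 2, p = 17.
CD lower bound = min(17, 4 + 2 - 1) = min(17, 5) = 5.
Compute A + B mod 17 directly:
a = 2: 2+6=8, 2+14=16
a = 4: 4+6=10, 4+14=1
a = 7: 7+6=13, 7+14=4
a = 14: 14+6=3, 14+14=11
A + B = {1, 3, 4, 8, 10, 11, 13, 16}, so |A + B| = 8.
Verify: 8 ≥ 5? Yes ✓.

CD lower bound = 5, actual |A + B| = 8.


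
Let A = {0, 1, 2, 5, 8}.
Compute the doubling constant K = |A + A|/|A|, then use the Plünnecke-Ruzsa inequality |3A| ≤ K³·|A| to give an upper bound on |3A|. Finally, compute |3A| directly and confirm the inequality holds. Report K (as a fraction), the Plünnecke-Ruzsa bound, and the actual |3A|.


|A| = 5.
Step 1: Compute A + A by enumerating all 25 pairs.
A + A = {0, 1, 2, 3, 4, 5, 6, 7, 8, 9, 10, 13, 16}, so |A + A| = 13.
Step 2: Doubling constant K = |A + A|/|A| = 13/5 = 13/5 ≈ 2.6000.
Step 3: Plünnecke-Ruzsa gives |3A| ≤ K³·|A| = (2.6000)³ · 5 ≈ 87.8800.
Step 4: Compute 3A = A + A + A directly by enumerating all triples (a,b,c) ∈ A³; |3A| = 21.
Step 5: Check 21 ≤ 87.8800? Yes ✓.

K = 13/5, Plünnecke-Ruzsa bound K³|A| ≈ 87.8800, |3A| = 21, inequality holds.


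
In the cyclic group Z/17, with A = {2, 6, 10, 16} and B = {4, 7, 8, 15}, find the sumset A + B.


Work in Z/17Z: reduce every sum a + b modulo 17.
Enumerate all 16 pairs:
a = 2: 2+4=6, 2+7=9, 2+8=10, 2+15=0
a = 6: 6+4=10, 6+7=13, 6+8=14, 6+15=4
a = 10: 10+4=14, 10+7=0, 10+8=1, 10+15=8
a = 16: 16+4=3, 16+7=6, 16+8=7, 16+15=14
Distinct residues collected: {0, 1, 3, 4, 6, 7, 8, 9, 10, 13, 14}
|A + B| = 11 (out of 17 total residues).

A + B = {0, 1, 3, 4, 6, 7, 8, 9, 10, 13, 14}


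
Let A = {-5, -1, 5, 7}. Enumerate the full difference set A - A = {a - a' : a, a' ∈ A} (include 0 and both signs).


A - A = {a - a' : a, a' ∈ A}.
Compute a - a' for each ordered pair (a, a'):
a = -5: -5--5=0, -5--1=-4, -5-5=-10, -5-7=-12
a = -1: -1--5=4, -1--1=0, -1-5=-6, -1-7=-8
a = 5: 5--5=10, 5--1=6, 5-5=0, 5-7=-2
a = 7: 7--5=12, 7--1=8, 7-5=2, 7-7=0
Collecting distinct values (and noting 0 appears from a-a):
A - A = {-12, -10, -8, -6, -4, -2, 0, 2, 4, 6, 8, 10, 12}
|A - A| = 13

A - A = {-12, -10, -8, -6, -4, -2, 0, 2, 4, 6, 8, 10, 12}


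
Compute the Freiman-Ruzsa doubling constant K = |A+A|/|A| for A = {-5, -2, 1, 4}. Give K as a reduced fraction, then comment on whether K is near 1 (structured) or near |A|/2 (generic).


|A| = 4.
Compute A + A by enumerating all 16 pairs.
A + A = {-10, -7, -4, -1, 2, 5, 8}, so |A + A| = 7.
K = |A + A| / |A| = 7/4 (already in lowest terms) ≈ 1.7500.
Reference: AP of size 4 gives K = 7/4 ≈ 1.7500; a fully generic set of size 4 gives K ≈ 2.5000.

|A| = 4, |A + A| = 7, K = 7/4.


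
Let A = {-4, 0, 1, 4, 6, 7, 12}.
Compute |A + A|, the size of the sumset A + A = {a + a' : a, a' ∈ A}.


A + A = {a + a' : a, a' ∈ A}; |A| = 7.
General bounds: 2|A| - 1 ≤ |A + A| ≤ |A|(|A|+1)/2, i.e. 13 ≤ |A + A| ≤ 28.
Lower bound 2|A|-1 is attained iff A is an arithmetic progression.
Enumerate sums a + a' for a ≤ a' (symmetric, so this suffices):
a = -4: -4+-4=-8, -4+0=-4, -4+1=-3, -4+4=0, -4+6=2, -4+7=3, -4+12=8
a = 0: 0+0=0, 0+1=1, 0+4=4, 0+6=6, 0+7=7, 0+12=12
a = 1: 1+1=2, 1+4=5, 1+6=7, 1+7=8, 1+12=13
a = 4: 4+4=8, 4+6=10, 4+7=11, 4+12=16
a = 6: 6+6=12, 6+7=13, 6+12=18
a = 7: 7+7=14, 7+12=19
a = 12: 12+12=24
Distinct sums: {-8, -4, -3, 0, 1, 2, 3, 4, 5, 6, 7, 8, 10, 11, 12, 13, 14, 16, 18, 19, 24}
|A + A| = 21

|A + A| = 21


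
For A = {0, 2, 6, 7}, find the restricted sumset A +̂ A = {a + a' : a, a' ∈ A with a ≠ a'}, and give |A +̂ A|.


Restricted sumset: A +̂ A = {a + a' : a ∈ A, a' ∈ A, a ≠ a'}.
Equivalently, take A + A and drop any sum 2a that is achievable ONLY as a + a for a ∈ A (i.e. sums representable only with equal summands).
Enumerate pairs (a, a') with a < a' (symmetric, so each unordered pair gives one sum; this covers all a ≠ a'):
  0 + 2 = 2
  0 + 6 = 6
  0 + 7 = 7
  2 + 6 = 8
  2 + 7 = 9
  6 + 7 = 13
Collected distinct sums: {2, 6, 7, 8, 9, 13}
|A +̂ A| = 6
(Reference bound: |A +̂ A| ≥ 2|A| - 3 for |A| ≥ 2, with |A| = 4 giving ≥ 5.)

|A +̂ A| = 6


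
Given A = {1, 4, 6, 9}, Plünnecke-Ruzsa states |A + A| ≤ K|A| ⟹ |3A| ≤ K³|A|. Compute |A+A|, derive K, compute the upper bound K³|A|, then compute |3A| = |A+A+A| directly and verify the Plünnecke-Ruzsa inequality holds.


|A| = 4.
Step 1: Compute A + A by enumerating all 16 pairs.
A + A = {2, 5, 7, 8, 10, 12, 13, 15, 18}, so |A + A| = 9.
Step 2: Doubling constant K = |A + A|/|A| = 9/4 = 9/4 ≈ 2.2500.
Step 3: Plünnecke-Ruzsa gives |3A| ≤ K³·|A| = (2.2500)³ · 4 ≈ 45.5625.
Step 4: Compute 3A = A + A + A directly by enumerating all triples (a,b,c) ∈ A³; |3A| = 16.
Step 5: Check 16 ≤ 45.5625? Yes ✓.

K = 9/4, Plünnecke-Ruzsa bound K³|A| ≈ 45.5625, |3A| = 16, inequality holds.


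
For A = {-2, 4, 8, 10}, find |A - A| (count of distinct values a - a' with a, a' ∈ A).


A - A = {a - a' : a, a' ∈ A}; |A| = 4.
Bounds: 2|A|-1 ≤ |A - A| ≤ |A|² - |A| + 1, i.e. 7 ≤ |A - A| ≤ 13.
Note: 0 ∈ A - A always (from a - a). The set is symmetric: if d ∈ A - A then -d ∈ A - A.
Enumerate nonzero differences d = a - a' with a > a' (then include -d):
Positive differences: {2, 4, 6, 10, 12}
Full difference set: {0} ∪ (positive diffs) ∪ (negative diffs).
|A - A| = 1 + 2·5 = 11 (matches direct enumeration: 11).

|A - A| = 11


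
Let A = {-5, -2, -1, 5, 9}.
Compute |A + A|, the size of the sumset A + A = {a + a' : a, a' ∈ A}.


A + A = {a + a' : a, a' ∈ A}; |A| = 5.
General bounds: 2|A| - 1 ≤ |A + A| ≤ |A|(|A|+1)/2, i.e. 9 ≤ |A + A| ≤ 15.
Lower bound 2|A|-1 is attained iff A is an arithmetic progression.
Enumerate sums a + a' for a ≤ a' (symmetric, so this suffices):
a = -5: -5+-5=-10, -5+-2=-7, -5+-1=-6, -5+5=0, -5+9=4
a = -2: -2+-2=-4, -2+-1=-3, -2+5=3, -2+9=7
a = -1: -1+-1=-2, -1+5=4, -1+9=8
a = 5: 5+5=10, 5+9=14
a = 9: 9+9=18
Distinct sums: {-10, -7, -6, -4, -3, -2, 0, 3, 4, 7, 8, 10, 14, 18}
|A + A| = 14

|A + A| = 14


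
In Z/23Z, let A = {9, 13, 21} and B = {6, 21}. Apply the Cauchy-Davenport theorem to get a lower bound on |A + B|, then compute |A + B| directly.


Cauchy-Davenport: |A + B| ≥ min(p, |A| + |B| - 1) for A, B nonempty in Z/pZ.
|A| = 3, |B| = 2, p = 23.
CD lower bound = min(23, 3 + 2 - 1) = min(23, 4) = 4.
Compute A + B mod 23 directly:
a = 9: 9+6=15, 9+21=7
a = 13: 13+6=19, 13+21=11
a = 21: 21+6=4, 21+21=19
A + B = {4, 7, 11, 15, 19}, so |A + B| = 5.
Verify: 5 ≥ 4? Yes ✓.

CD lower bound = 4, actual |A + B| = 5.


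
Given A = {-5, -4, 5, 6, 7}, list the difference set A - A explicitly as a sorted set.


A - A = {a - a' : a, a' ∈ A}.
Compute a - a' for each ordered pair (a, a'):
a = -5: -5--5=0, -5--4=-1, -5-5=-10, -5-6=-11, -5-7=-12
a = -4: -4--5=1, -4--4=0, -4-5=-9, -4-6=-10, -4-7=-11
a = 5: 5--5=10, 5--4=9, 5-5=0, 5-6=-1, 5-7=-2
a = 6: 6--5=11, 6--4=10, 6-5=1, 6-6=0, 6-7=-1
a = 7: 7--5=12, 7--4=11, 7-5=2, 7-6=1, 7-7=0
Collecting distinct values (and noting 0 appears from a-a):
A - A = {-12, -11, -10, -9, -2, -1, 0, 1, 2, 9, 10, 11, 12}
|A - A| = 13

A - A = {-12, -11, -10, -9, -2, -1, 0, 1, 2, 9, 10, 11, 12}


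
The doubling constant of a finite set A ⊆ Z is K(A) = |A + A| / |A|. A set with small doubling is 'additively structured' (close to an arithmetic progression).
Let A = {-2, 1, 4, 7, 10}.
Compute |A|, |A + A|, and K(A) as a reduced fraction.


|A| = 5.
Compute A + A by enumerating all 25 pairs.
A + A = {-4, -1, 2, 5, 8, 11, 14, 17, 20}, so |A + A| = 9.
K = |A + A| / |A| = 9/5 (already in lowest terms) ≈ 1.8000.
Reference: AP of size 5 gives K = 9/5 ≈ 1.8000; a fully generic set of size 5 gives K ≈ 3.0000.

|A| = 5, |A + A| = 9, K = 9/5.


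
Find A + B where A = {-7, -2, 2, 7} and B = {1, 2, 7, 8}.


A + B = {a + b : a ∈ A, b ∈ B}.
Enumerate all |A|·|B| = 4·4 = 16 pairs (a, b) and collect distinct sums.
a = -7: -7+1=-6, -7+2=-5, -7+7=0, -7+8=1
a = -2: -2+1=-1, -2+2=0, -2+7=5, -2+8=6
a = 2: 2+1=3, 2+2=4, 2+7=9, 2+8=10
a = 7: 7+1=8, 7+2=9, 7+7=14, 7+8=15
Collecting distinct sums: A + B = {-6, -5, -1, 0, 1, 3, 4, 5, 6, 8, 9, 10, 14, 15}
|A + B| = 14

A + B = {-6, -5, -1, 0, 1, 3, 4, 5, 6, 8, 9, 10, 14, 15}


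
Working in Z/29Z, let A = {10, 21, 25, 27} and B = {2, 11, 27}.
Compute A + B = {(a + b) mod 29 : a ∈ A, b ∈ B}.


Work in Z/29Z: reduce every sum a + b modulo 29.
Enumerate all 12 pairs:
a = 10: 10+2=12, 10+11=21, 10+27=8
a = 21: 21+2=23, 21+11=3, 21+27=19
a = 25: 25+2=27, 25+11=7, 25+27=23
a = 27: 27+2=0, 27+11=9, 27+27=25
Distinct residues collected: {0, 3, 7, 8, 9, 12, 19, 21, 23, 25, 27}
|A + B| = 11 (out of 29 total residues).

A + B = {0, 3, 7, 8, 9, 12, 19, 21, 23, 25, 27}


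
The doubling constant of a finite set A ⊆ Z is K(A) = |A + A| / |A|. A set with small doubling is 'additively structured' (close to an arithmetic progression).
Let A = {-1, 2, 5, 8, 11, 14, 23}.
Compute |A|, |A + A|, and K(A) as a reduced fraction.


|A| = 7.
Compute A + A by enumerating all 49 pairs.
A + A = {-2, 1, 4, 7, 10, 13, 16, 19, 22, 25, 28, 31, 34, 37, 46}, so |A + A| = 15.
K = |A + A| / |A| = 15/7 (already in lowest terms) ≈ 2.1429.
Reference: AP of size 7 gives K = 13/7 ≈ 1.8571; a fully generic set of size 7 gives K ≈ 4.0000.

|A| = 7, |A + A| = 15, K = 15/7.


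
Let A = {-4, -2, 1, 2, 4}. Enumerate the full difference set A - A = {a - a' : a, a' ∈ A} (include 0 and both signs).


A - A = {a - a' : a, a' ∈ A}.
Compute a - a' for each ordered pair (a, a'):
a = -4: -4--4=0, -4--2=-2, -4-1=-5, -4-2=-6, -4-4=-8
a = -2: -2--4=2, -2--2=0, -2-1=-3, -2-2=-4, -2-4=-6
a = 1: 1--4=5, 1--2=3, 1-1=0, 1-2=-1, 1-4=-3
a = 2: 2--4=6, 2--2=4, 2-1=1, 2-2=0, 2-4=-2
a = 4: 4--4=8, 4--2=6, 4-1=3, 4-2=2, 4-4=0
Collecting distinct values (and noting 0 appears from a-a):
A - A = {-8, -6, -5, -4, -3, -2, -1, 0, 1, 2, 3, 4, 5, 6, 8}
|A - A| = 15

A - A = {-8, -6, -5, -4, -3, -2, -1, 0, 1, 2, 3, 4, 5, 6, 8}


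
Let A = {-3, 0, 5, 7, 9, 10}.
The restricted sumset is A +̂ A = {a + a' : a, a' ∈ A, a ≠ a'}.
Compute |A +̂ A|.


Restricted sumset: A +̂ A = {a + a' : a ∈ A, a' ∈ A, a ≠ a'}.
Equivalently, take A + A and drop any sum 2a that is achievable ONLY as a + a for a ∈ A (i.e. sums representable only with equal summands).
Enumerate pairs (a, a') with a < a' (symmetric, so each unordered pair gives one sum; this covers all a ≠ a'):
  -3 + 0 = -3
  -3 + 5 = 2
  -3 + 7 = 4
  -3 + 9 = 6
  -3 + 10 = 7
  0 + 5 = 5
  0 + 7 = 7
  0 + 9 = 9
  0 + 10 = 10
  5 + 7 = 12
  5 + 9 = 14
  5 + 10 = 15
  7 + 9 = 16
  7 + 10 = 17
  9 + 10 = 19
Collected distinct sums: {-3, 2, 4, 5, 6, 7, 9, 10, 12, 14, 15, 16, 17, 19}
|A +̂ A| = 14
(Reference bound: |A +̂ A| ≥ 2|A| - 3 for |A| ≥ 2, with |A| = 6 giving ≥ 9.)

|A +̂ A| = 14


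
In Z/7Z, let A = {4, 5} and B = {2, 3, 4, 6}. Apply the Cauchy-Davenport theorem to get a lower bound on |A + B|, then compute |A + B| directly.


Cauchy-Davenport: |A + B| ≥ min(p, |A| + |B| - 1) for A, B nonempty in Z/pZ.
|A| = 2, |B| = 4, p = 7.
CD lower bound = min(7, 2 + 4 - 1) = min(7, 5) = 5.
Compute A + B mod 7 directly:
a = 4: 4+2=6, 4+3=0, 4+4=1, 4+6=3
a = 5: 5+2=0, 5+3=1, 5+4=2, 5+6=4
A + B = {0, 1, 2, 3, 4, 6}, so |A + B| = 6.
Verify: 6 ≥ 5? Yes ✓.

CD lower bound = 5, actual |A + B| = 6.
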